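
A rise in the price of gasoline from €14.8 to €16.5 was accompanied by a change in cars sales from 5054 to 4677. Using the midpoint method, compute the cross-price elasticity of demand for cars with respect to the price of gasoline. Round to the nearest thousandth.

-0.713

%ΔQ_x = (4677 − 5054)/[(5054+4677)/2] = -377/4865.5 ≈ -0.0775.
%ΔP_y = (16.5 − 14.8)/[(14.8+16.5)/2] ≈ 0.1086.
E_xy = -0.0775/0.1086 ≈ -0.713.
E_xy < 0, so cars and gasoline are complements.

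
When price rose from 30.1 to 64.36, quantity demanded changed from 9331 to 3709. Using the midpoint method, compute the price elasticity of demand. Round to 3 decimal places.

-1.189

%Δq = (3709 − 9331)/[(9331 + 3709)/2] = -5622/6520 ≈ -0.8623.
%Δp = (64.36 − 30.1)/[(30.1 + 64.36)/2] = 34.26/47.23 ≈ 0.7254.
Arc elasticity E = %Δq/%Δp ≈ -0.8623/0.7254 ≈ -1.189.
|E| > 1: demand is elastic over this range.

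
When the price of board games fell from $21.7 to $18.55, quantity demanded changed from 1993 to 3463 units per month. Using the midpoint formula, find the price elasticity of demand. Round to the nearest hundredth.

-3.44

%ΔQ = (3463 − 1993)/[(1993 + 3463)/2] = 1470/2728 ≈ 0.5389.
%Δp = (18.55 − 21.7)/[(21.7 + 18.55)/2] = -3.15/20.125 ≈ -0.1565.
Arc elasticity E = %ΔQ/%Δp ≈ 0.5389/-0.1565 ≈ -3.44.
|E| > 1: demand is elastic over this range.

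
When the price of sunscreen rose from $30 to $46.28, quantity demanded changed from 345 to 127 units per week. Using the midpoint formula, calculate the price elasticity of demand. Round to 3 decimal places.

-2.164

%Δq = (127 − 345)/[(345 + 127)/2] = -218/236 ≈ -0.9237.
%ΔP = (46.28 − 30)/[(30 + 46.28)/2] = 16.28/38.14 ≈ 0.4268.
Arc elasticity E = %Δq/%ΔP ≈ -0.9237/0.4268 ≈ -2.164.
|E| > 1: demand is elastic over this range.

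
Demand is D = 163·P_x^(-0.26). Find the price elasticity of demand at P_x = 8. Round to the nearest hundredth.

-0.26

For a Cobb–Douglas (constant-elasticity) form D = A·P_x^α·…, the elasticity with respect to P_x equals the exponent α at every point.
Here the exponent on P_x is -0.26, so the price elasticity of demand is -0.26.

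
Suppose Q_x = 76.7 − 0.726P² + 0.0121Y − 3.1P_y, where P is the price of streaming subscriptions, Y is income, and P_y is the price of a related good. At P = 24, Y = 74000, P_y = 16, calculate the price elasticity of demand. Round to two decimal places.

Substituting, Q_x = 76.7 − 0.726(24)² + 0.0121(74000) − 3.1(16) = 76.7 − 418.176 + 895.4 − 49.6 = 504.324.
∂Q_x/∂P = −2·0.726·P = -34.848, so E_p = -34.848·(24/504.324) ≈ -1.66.
|E_p| > 1: demand is elastic.

-1.66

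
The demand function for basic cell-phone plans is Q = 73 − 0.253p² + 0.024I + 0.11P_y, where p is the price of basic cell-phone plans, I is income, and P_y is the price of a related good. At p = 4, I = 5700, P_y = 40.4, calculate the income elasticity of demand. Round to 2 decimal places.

0.65

Evaluating quantity at (p, I, P_y) gives Q = 73 − 0.253(4)² + 0.024(5700) + 0.11(40.4) = 73 − 4.048 + 136.8 + 4.444 = 210.196.
∂Q/∂I = +0.024, so E_I = 0.024·(5700/210.196) ≈ 0.65.
E_I ∈ (0,1): normal good (necessity).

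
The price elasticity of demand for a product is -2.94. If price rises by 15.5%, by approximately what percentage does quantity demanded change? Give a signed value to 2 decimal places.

-45.57

%ΔQ ≈ E × %ΔP = (-2.94) × (15.5%) = -45.57%.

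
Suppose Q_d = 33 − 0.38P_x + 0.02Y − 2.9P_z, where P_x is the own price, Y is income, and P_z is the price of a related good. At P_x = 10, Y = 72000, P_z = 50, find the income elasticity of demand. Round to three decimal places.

Evaluating quantity at (P_x, Y, P_z) gives Q_d = 33 − 0.38(10) + 0.02(72000) − 2.9(50) = 33 − 3.8 + 1440 − 145 = 1324.2.
∂Q_d/∂Y = +0.02, so E_I = 0.02·(72000/1324.2) ≈ 1.087.
E_I > 1: normal good (luxury).

1.087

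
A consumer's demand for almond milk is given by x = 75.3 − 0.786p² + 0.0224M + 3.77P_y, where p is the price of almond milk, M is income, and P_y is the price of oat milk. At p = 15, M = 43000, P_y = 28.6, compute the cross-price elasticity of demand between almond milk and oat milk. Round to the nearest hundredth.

Evaluating quantity at (p, M, P_y) gives x = 75.3 − 0.786(15)² + 0.0224(43000) + 3.77(28.6) = 75.3 − 176.85 + 963.2 + 107.822 = 969.472.
∂x/∂P_y = +3.77, so E_xy = 3.77·(28.6/969.472) ≈ 0.11.
E_xy > 0: the goods are substitutes.

0.11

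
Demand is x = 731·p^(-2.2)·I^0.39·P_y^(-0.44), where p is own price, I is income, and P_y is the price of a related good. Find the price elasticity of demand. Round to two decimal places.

For a Cobb–Douglas (constant-elasticity) form x = A·p^α·…, the elasticity with respect to p equals the exponent α at every point.
Here the exponent on p is -2.2, so the price elasticity of demand is -2.20.

-2.20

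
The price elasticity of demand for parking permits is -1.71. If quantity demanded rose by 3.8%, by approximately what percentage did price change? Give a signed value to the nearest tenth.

-2.2

%ΔQ ≈ E × %ΔP ⇒ %ΔP = %ΔQ / E = (3.8%)/(-1.71) ≈ -2.2%.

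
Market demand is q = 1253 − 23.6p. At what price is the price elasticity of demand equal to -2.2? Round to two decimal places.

36.50

Set −bp/(a − bp) = −2.2 ⇒ bp = 2.2(a − bp) ⇒ bp(1+2.2) = 2.2·a.
p = 2.2·1253/(23.6·3.2) ≈ 36.50.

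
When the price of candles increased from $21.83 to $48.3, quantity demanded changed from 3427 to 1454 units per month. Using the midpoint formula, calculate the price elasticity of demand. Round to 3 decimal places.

%ΔQ = (1454 − 3427)/[(3427 + 1454)/2] = -1973/2440.5 ≈ -0.8084.
%Δp = (48.3 − 21.83)/[(21.83 + 48.3)/2] = 26.47/35.065 ≈ 0.7549.
Arc elasticity E = %ΔQ/%Δp ≈ -0.8084/0.7549 ≈ -1.071.
|E| > 1: demand is elastic over this range.

-1.071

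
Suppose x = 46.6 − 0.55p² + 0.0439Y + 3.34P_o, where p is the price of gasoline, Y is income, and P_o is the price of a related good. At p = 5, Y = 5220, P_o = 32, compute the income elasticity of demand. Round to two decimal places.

0.62

x = 46.6 − 0.55(5)² + 0.0439(5220) + 3.34(32) = 46.6 − 13.75 + 229.158 + 106.88 = 368.888.
∂x/∂Y = +0.0439, so E_I = 0.0439·(5220/368.888) ≈ 0.62.
E_I ∈ (0,1): normal good (necessity).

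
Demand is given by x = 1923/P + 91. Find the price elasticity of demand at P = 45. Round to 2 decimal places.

At P = 45, x = 133.7333.
dx/dP = −1923/P² = −0.9496.
Point elasticity E = (dx/dP)·(P/x) = -0.9496 × 45/133.7333 ≈ -0.32.
|E| < 1, so demand is inelastic at this price.

-0.32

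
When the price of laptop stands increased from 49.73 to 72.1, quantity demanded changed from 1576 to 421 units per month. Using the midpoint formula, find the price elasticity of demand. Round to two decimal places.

%ΔQ = (421 − 1576)/[(1576 + 421)/2] = -1155/998.5 ≈ -1.1567.
%ΔP = (72.1 − 49.73)/[(49.73 + 72.1)/2] = 22.37/60.915 ≈ 0.3672.
Arc elasticity E = %ΔQ/%ΔP ≈ -1.1567/0.3672 ≈ -3.15.
|E| > 1: demand is elastic over this range.

-3.15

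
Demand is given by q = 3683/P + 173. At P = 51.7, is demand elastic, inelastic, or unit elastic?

inelastic

At P = 51.7, q = 244.2379.
dq/dP = −3683/P² = −1.3779.
Point elasticity E = (dq/dP)·(P/q) = -1.3779 × 51.7/244.2379 ≈ -0.292.
|E| ≈ 0.292 < 1, so demand is inelastic.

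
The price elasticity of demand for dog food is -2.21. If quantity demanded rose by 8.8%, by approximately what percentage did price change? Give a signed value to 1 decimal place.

%ΔQ ≈ E × %ΔP ⇒ %ΔP = %ΔQ / E = (8.8%)/(-2.21) ≈ -4.0%.

-4.0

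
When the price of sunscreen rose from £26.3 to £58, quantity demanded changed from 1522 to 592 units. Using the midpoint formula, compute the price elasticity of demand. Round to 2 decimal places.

%Δq = (592 − 1522)/[(1522 + 592)/2] = -930/1057 ≈ -0.8798.
%Δp = (58 − 26.3)/[(26.3 + 58)/2] = 31.7/42.15 ≈ 0.7521.
Arc elasticity E = %Δq/%Δp ≈ -0.8798/0.7521 ≈ -1.17.
|E| > 1: demand is elastic over this range.

-1.17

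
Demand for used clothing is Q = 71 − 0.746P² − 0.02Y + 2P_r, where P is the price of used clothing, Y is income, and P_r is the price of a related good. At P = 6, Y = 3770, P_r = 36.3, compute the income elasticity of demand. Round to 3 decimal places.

-1.824

First evaluate Q: 71 − 0.746(6)² − 0.02(3770) + 2(36.3) = 71 − 26.856 − 75.4 + 72.6 = 41.344.
∂Q/∂Y = −0.02, so E_I = -0.02·(3770/41.344) ≈ -1.824.
E_I < 0: inferior good.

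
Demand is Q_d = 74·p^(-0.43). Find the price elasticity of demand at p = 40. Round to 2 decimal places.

-0.43

For a Cobb–Douglas (constant-elasticity) form Q_d = A·p^α·…, the elasticity with respect to p equals the exponent α at every point.
Here the exponent on p is -0.43, so the price elasticity of demand is -0.43.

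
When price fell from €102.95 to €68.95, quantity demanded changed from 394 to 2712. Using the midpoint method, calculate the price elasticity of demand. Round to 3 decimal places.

%ΔQ = (2712 − 394)/[(394 + 2712)/2] = 2318/1553 ≈ 1.4926.
%Δp = (68.95 − 102.95)/[(102.95 + 68.95)/2] = -34/85.95 ≈ -0.3956.
Arc elasticity E = %ΔQ/%Δp ≈ 1.4926/-0.3956 ≈ -3.773.
|E| > 1: demand is elastic over this range.

-3.773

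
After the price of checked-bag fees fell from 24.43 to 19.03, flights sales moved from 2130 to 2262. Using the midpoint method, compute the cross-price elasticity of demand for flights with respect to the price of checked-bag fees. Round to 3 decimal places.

-0.242

%ΔQ_x = (2262 − 2130)/[(2130+2262)/2] = 132/2196 ≈ 0.0601.
%ΔP_y = (19.03 − 24.43)/[(24.43+19.03)/2] ≈ -0.2485.
E_xy = 0.0601/-0.2485 ≈ -0.242.
E_xy < 0, so flights and checked-bag fees are complements.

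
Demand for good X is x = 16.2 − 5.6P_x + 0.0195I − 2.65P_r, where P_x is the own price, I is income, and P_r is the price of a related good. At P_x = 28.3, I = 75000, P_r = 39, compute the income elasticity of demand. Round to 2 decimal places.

Evaluating quantity at (P_x, I, P_r) gives x = 16.2 − 5.6(28.3) + 0.0195(75000) − 2.65(39) = 16.2 − 158.48 + 1462.5 − 103.35 = 1216.87.
∂x/∂I = +0.0195, so E_I = 0.0195·(75000/1216.87) ≈ 1.20.
E_I > 1: normal good (luxury).

1.20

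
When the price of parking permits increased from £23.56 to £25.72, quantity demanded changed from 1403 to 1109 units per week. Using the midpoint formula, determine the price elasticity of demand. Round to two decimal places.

%ΔQ = (1109 − 1403)/[(1403 + 1109)/2] = -294/1256 ≈ -0.2341.
%ΔP = (25.72 − 23.56)/[(23.56 + 25.72)/2] = 2.16/24.64 ≈ 0.0877.
Arc elasticity E = %ΔQ/%ΔP ≈ -0.2341/0.0877 ≈ -2.67.
|E| > 1: demand is elastic over this range.

-2.67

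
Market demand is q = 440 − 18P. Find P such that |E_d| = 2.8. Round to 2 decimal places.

18.01

Set −bP/(a − bP) = −2.8 ⇒ bP = 2.8(a − bP) ⇒ bP(1+2.8) = 2.8·a.
P = 2.8·440/(18·3.8) ≈ 18.01.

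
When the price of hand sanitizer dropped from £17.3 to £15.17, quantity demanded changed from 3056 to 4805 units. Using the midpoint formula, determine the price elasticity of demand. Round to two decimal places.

-3.39

%Δq = (4805 − 3056)/[(3056 + 4805)/2] = 1749/3930.5 ≈ 0.4450.
%Δp = (15.17 − 17.3)/[(17.3 + 15.17)/2] = -2.13/16.235 ≈ -0.1312.
Arc elasticity E = %Δq/%Δp ≈ 0.4450/-0.1312 ≈ -3.39.
|E| > 1: demand is elastic over this range.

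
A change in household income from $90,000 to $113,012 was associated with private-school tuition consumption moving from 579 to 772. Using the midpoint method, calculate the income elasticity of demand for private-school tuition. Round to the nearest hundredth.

%ΔQ = (772 − 579)/[(579+772)/2] = 193/675.5 ≈ 0.2857.
%ΔY = (113,012 − 90,000)/[(90,000+113,012)/2] = 23012/101506 ≈ 0.2267.
E_I = %ΔQ/%ΔY ≈ 1.26.
E_I > 1: normal good (luxury).

1.26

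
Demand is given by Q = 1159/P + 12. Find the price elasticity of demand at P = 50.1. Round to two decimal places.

-0.66

At P = 50.1, Q = 35.1337.
dQ/dP = −1159/P² = −0.4618.
Point elasticity E = (dQ/dP)·(P/Q) = -0.4618 × 50.1/35.1337 ≈ -0.66.
|E| < 1, so demand is inelastic at this price.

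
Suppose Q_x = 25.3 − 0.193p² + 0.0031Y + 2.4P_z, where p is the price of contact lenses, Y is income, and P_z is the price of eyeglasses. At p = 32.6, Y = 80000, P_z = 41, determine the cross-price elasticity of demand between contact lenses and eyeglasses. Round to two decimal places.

Substituting, Q_x = 25.3 − 0.193(32.6)² + 0.0031(80000) + 2.4(41) = 25.3 − 205.1127 + 248 + 98.4 = 166.5873.
∂Q_x/∂P_z = +2.4, so E_xy = 2.4·(41/166.5873) ≈ 0.59.
E_xy > 0: the goods are substitutes.

0.59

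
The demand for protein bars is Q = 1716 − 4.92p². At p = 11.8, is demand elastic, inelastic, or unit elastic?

elastic

At p = 11.8, Q = 1030.9392.
dQ/dp = −2·4.92·p = −116.112.
Point elasticity E = (dQ/dp)·(p/Q) = -116.112 × 11.8/1030.9392 ≈ -1.329.
|E| ≈ 1.329 > 1, so demand is elastic.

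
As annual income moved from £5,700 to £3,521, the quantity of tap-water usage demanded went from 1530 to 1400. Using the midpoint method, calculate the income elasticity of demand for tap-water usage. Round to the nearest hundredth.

%ΔQ = (1400 − 1530)/[(1530+1400)/2] = -130/1465 ≈ -0.0887.
%ΔI = (3,521 − 5,700)/[(5,700+3,521)/2] = -2179/4610.5 ≈ -0.4726.
E_I = %ΔQ/%ΔI ≈ 0.19.
E_I ∈ (0,1): normal good (necessity).

0.19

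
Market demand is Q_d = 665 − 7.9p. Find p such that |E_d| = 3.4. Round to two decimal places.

65.05

Set −bp/(a − bp) = −3.4 ⇒ bp = 3.4(a − bp) ⇒ bp(1+3.4) = 3.4·a.
p = 3.4·665/(7.9·4.4) ≈ 65.05.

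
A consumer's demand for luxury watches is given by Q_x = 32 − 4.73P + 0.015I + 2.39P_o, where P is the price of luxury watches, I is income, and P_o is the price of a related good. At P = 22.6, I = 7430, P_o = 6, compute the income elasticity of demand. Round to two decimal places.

First evaluate Q_x: 32 − 4.73(22.6) + 0.015(7430) + 2.39(6) = 32 − 106.898 + 111.45 + 14.34 = 50.892.
∂Q_x/∂I = +0.015, so E_I = 0.015·(7430/50.892) ≈ 2.19.
E_I > 1: normal good (luxury).

2.19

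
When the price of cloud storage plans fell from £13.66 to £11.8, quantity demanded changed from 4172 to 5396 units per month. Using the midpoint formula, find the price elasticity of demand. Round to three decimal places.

-1.751

%Δq = (5396 − 4172)/[(4172 + 5396)/2] = 1224/4784 ≈ 0.2559.
%Δp = (11.8 − 13.66)/[(13.66 + 11.8)/2] = -1.86/12.73 ≈ -0.1461.
Arc elasticity E = %Δq/%Δp ≈ 0.2559/-0.1461 ≈ -1.751.
|E| > 1: demand is elastic over this range.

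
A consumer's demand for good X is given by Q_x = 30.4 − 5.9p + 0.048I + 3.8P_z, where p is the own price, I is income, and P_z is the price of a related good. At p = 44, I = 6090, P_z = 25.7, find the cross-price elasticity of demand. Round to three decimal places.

Q_x = 30.4 − 5.9(44) + 0.048(6090) + 3.8(25.7) = 30.4 − 259.6 + 292.32 + 97.66 = 160.78.
∂Q_x/∂P_z = +3.8, so E_xy = 3.8·(25.7/160.78) ≈ 0.607.
E_xy > 0: the goods are substitutes.

0.607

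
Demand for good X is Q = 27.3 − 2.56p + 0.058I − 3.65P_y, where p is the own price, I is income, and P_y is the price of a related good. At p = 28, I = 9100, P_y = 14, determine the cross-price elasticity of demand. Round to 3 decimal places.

-0.118

Q = 27.3 − 2.56(28) + 0.058(9100) − 3.65(14) = 27.3 − 71.68 + 527.8 − 51.1 = 432.32.
∂Q/∂P_y = −3.65, so E_xy = -3.65·(14/432.32) ≈ -0.118.
E_xy < 0: the goods are complements.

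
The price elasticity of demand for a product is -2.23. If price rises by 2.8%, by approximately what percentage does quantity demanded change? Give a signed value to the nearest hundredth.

-6.24

%ΔQ ≈ E × %ΔP = (-2.23) × (2.8%) ≈ -6.24%.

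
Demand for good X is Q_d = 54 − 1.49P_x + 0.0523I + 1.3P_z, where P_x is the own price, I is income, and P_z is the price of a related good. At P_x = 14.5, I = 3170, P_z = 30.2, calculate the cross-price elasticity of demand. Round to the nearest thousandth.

First evaluate Q_d: 54 − 1.49(14.5) + 0.0523(3170) + 1.3(30.2) = 54 − 21.605 + 165.791 + 39.26 = 237.446.
∂Q_d/∂P_z = +1.3, so E_xy = 1.3·(30.2/237.446) ≈ 0.165.
E_xy > 0: the goods are substitutes.

0.165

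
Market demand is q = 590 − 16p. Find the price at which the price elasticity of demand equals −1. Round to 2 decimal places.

For linear demand q = a − bp, E = −bp/(a − bp). |E| = 1 ⇒ bp = a − bp ⇒ p = a/(2b).
p = 590/(2·16) ≈ 18.44.

18.44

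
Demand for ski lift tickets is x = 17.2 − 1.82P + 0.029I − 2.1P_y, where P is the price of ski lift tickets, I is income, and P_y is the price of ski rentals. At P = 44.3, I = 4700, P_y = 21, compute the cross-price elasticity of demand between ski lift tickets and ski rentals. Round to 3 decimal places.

At the given point, x = 17.2 − 1.82(44.3) + 0.029(4700) − 2.1(21) = 17.2 − 80.626 + 136.3 − 44.1 = 28.774.
∂x/∂P_y = −2.1, so E_xy = -2.1·(21/28.774) ≈ -1.533.
E_xy < 0: the goods are complements.

-1.533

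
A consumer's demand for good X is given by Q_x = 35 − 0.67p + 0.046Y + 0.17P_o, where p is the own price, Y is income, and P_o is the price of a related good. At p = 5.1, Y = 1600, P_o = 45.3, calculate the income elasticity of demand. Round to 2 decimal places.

0.65

First evaluate Q_x: 35 − 0.67(5.1) + 0.046(1600) + 0.17(45.3) = 35 − 3.417 + 73.6 + 7.701 = 112.884.
∂Q_x/∂Y = +0.046, so E_I = 0.046·(1600/112.884) ≈ 0.65.
E_I ∈ (0,1): normal good (necessity).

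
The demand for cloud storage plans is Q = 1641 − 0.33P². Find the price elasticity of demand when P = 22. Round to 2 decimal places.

At P = 22, Q = 1481.28.
dQ/dP = −2·0.33·P = −14.52.
Point elasticity E = (dQ/dP)·(P/Q) = -14.52 × 22/1481.28 ≈ -0.22.
|E| < 1, so demand is inelastic at this price.

-0.22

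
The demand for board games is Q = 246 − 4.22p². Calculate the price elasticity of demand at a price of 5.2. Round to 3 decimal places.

At p = 5.2, Q = 131.8912.
dQ/dp = −2·4.22·p = −43.888.
Point elasticity E = (dQ/dp)·(p/Q) = -43.888 × 5.2/131.8912 ≈ -1.730.
|E| > 1, so demand is elastic at this price.

-1.730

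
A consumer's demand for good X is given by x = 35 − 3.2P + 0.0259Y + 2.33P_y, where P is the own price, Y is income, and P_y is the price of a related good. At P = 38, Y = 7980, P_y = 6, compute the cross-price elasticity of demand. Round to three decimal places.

0.104

First evaluate x: 35 − 3.2(38) + 0.0259(7980) + 2.33(6) = 35 − 121.6 + 206.682 + 13.98 = 134.062.
∂x/∂P_y = +2.33, so E_xy = 2.33·(6/134.062) ≈ 0.104.
E_xy > 0: the goods are substitutes.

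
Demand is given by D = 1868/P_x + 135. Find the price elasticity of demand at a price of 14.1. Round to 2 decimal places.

At P_x = 14.1, D = 267.4823.
dD/dP_x = −1868/P_x² = −9.3959.
Point elasticity E = (dD/dP_x)·(P_x/D) = -9.3959 × 14.1/267.4823 ≈ -0.50.
|E| < 1, so demand is inelastic at this price.

-0.50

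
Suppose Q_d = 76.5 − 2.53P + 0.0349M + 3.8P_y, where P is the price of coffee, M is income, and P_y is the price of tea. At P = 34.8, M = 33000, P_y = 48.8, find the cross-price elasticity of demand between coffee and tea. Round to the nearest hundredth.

At the given point, Q_d = 76.5 − 2.53(34.8) + 0.0349(33000) + 3.8(48.8) = 76.5 − 88.044 + 1151.7 + 185.44 = 1325.596.
∂Q_d/∂P_y = +3.8, so E_xy = 3.8·(48.8/1325.596) ≈ 0.14.
E_xy > 0: the goods are substitutes.

0.14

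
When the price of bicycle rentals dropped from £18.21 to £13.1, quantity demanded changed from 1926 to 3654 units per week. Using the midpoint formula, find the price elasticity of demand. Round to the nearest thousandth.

%Δq = (3654 − 1926)/[(1926 + 3654)/2] = 1728/2790 ≈ 0.6194.
%ΔP = (13.1 − 18.21)/[(18.21 + 13.1)/2] = -5.11/15.655 ≈ -0.3264.
Arc elasticity E = %Δq/%ΔP ≈ 0.6194/-0.3264 ≈ -1.897.
|E| > 1: demand is elastic over this range.

-1.897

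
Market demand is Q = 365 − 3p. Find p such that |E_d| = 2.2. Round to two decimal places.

83.65

Set −bp/(a − bp) = −2.2 ⇒ bp = 2.2(a − bp) ⇒ bp(1+2.2) = 2.2·a.
p = 2.2·365/(3·3.2) ≈ 83.65.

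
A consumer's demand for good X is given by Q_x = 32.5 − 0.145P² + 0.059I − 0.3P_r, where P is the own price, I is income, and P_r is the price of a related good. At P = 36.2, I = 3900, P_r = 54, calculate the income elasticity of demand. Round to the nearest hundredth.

Q_x = 32.5 − 0.145(36.2)² + 0.059(3900) − 0.3(54) = 32.5 − 190.0138 + 230.1 − 16.2 = 56.3862.
∂Q_x/∂I = +0.059, so E_I = 0.059·(3900/56.3862) ≈ 4.08.
E_I > 1: normal good (luxury).

4.08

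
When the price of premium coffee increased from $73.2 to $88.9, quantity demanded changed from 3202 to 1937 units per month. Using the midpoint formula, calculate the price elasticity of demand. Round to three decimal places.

%Δq = (1937 − 3202)/[(3202 + 1937)/2] = -1265/2569.5 ≈ -0.4923.
%ΔP = (88.9 − 73.2)/[(73.2 + 88.9)/2] = 15.7/81.05 ≈ 0.1937.
Arc elasticity E = %Δq/%ΔP ≈ -0.4923/0.1937 ≈ -2.542.
|E| > 1: demand is elastic over this range.

-2.542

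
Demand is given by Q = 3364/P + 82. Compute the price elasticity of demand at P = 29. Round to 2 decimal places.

-0.59

At P = 29, Q = 198.
dQ/dP = −3364/P² = −4.
Point elasticity E = (dQ/dP)·(P/Q) = -4 × 29/198 ≈ -0.59.
|E| < 1, so demand is inelastic at this price.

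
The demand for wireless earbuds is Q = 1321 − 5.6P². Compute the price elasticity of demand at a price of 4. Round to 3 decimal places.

At P = 4, Q = 1231.4.
dQ/dP = −2·5.6·P = −44.8.
Point elasticity E = (dQ/dP)·(P/Q) = -44.8 × 4/1231.4 ≈ -0.146.
|E| < 1, so demand is inelastic at this price.

-0.146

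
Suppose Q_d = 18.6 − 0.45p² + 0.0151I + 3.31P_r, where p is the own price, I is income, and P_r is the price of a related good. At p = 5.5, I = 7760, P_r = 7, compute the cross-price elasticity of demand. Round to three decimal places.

0.159

First evaluate Q_d: 18.6 − 0.45(5.5)² + 0.0151(7760) + 3.31(7) = 18.6 − 13.6125 + 117.176 + 23.17 = 145.3335.
∂Q_d/∂P_r = +3.31, so E_xy = 3.31·(7/145.3335) ≈ 0.159.
E_xy > 0: the goods are substitutes.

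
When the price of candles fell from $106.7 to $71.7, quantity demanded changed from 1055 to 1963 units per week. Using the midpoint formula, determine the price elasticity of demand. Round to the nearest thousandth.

-1.534

%Δq = (1963 − 1055)/[(1055 + 1963)/2] = 908/1509 ≈ 0.6017.
%Δp = (71.7 − 106.7)/[(106.7 + 71.7)/2] = -35/89.2 ≈ -0.3924.
Arc elasticity E = %Δq/%Δp ≈ 0.6017/-0.3924 ≈ -1.534.
|E| > 1: demand is elastic over this range.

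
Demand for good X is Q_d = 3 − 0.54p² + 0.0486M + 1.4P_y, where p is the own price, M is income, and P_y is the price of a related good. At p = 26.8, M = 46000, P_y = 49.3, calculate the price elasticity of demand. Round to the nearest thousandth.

-0.404

Substituting, Q_d = 3 − 0.54(26.8)² + 0.0486(46000) + 1.4(49.3) = 3 − 387.8496 + 2235.6 + 69.02 = 1919.7704.
∂Q_d/∂p = −2·0.54·p = -28.944, so E_p = -28.944·(26.8/1919.7704) ≈ -0.404.
|E_p| < 1: demand is inelastic.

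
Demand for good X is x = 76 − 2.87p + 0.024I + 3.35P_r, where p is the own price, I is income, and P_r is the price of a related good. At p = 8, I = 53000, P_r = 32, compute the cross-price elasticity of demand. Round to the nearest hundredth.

0.07

Substituting, x = 76 − 2.87(8) + 0.024(53000) + 3.35(32) = 76 − 22.96 + 1272 + 107.2 = 1432.24.
∂x/∂P_r = +3.35, so E_xy = 3.35·(32/1432.24) ≈ 0.07.
E_xy > 0: the goods are substitutes.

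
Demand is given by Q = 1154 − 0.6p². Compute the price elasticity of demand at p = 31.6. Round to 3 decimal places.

At p = 31.6, Q = 554.864.
dQ/dp = −2·0.6·p = −37.92.
Point elasticity E = (dQ/dp)·(p/Q) = -37.92 × 31.6/554.864 ≈ -2.160.
|E| > 1, so demand is elastic at this price.

-2.160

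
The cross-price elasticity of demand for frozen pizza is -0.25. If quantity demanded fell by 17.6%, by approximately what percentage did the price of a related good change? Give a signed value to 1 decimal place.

%ΔQ ≈ E × %ΔP_y ⇒ %ΔP_y = %ΔQ / E = (-17.6%)/(-0.25) = 70.4%.

70.4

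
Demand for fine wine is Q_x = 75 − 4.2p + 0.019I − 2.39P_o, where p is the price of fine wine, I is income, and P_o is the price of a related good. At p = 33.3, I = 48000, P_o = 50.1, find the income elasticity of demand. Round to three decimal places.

1.254

Substituting, Q_x = 75 − 4.2(33.3) + 0.019(48000) − 2.39(50.1) = 75 − 139.86 + 912 − 119.739 = 727.401.
∂Q_x/∂I = +0.019, so E_I = 0.019·(48000/727.401) ≈ 1.254.
E_I > 1: normal good (luxury).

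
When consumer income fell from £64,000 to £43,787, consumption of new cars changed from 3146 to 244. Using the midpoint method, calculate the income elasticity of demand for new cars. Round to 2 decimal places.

4.56

%ΔQ = (244 − 3146)/[(3146+244)/2] = -2902/1695 ≈ -1.7121.
%ΔM = (43,787 − 64,000)/[(64,000+43,787)/2] = -20213/53893.5 ≈ -0.3751.
E_I = %ΔQ/%ΔM ≈ 4.56.
E_I > 1: normal good (luxury).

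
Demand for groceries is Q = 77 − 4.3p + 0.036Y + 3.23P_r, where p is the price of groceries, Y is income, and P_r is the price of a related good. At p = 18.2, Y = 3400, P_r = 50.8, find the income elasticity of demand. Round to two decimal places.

0.43

Substituting, Q = 77 − 4.3(18.2) + 0.036(3400) + 3.23(50.8) = 77 − 78.26 + 122.4 + 164.084 = 285.224.
∂Q/∂Y = +0.036, so E_I = 0.036·(3400/285.224) ≈ 0.43.
E_I ∈ (0,1): normal good (necessity).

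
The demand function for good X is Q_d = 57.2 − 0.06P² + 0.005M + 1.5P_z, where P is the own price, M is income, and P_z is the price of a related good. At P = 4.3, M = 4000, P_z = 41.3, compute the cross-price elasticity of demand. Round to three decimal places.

0.449

First evaluate Q_d: 57.2 − 0.06(4.3)² + 0.005(4000) + 1.5(41.3) = 57.2 − 1.1094 + 20 + 61.95 = 138.0406.
∂Q_d/∂P_z = +1.5, so E_xy = 1.5·(41.3/138.0406) ≈ 0.449.
E_xy > 0: the goods are substitutes.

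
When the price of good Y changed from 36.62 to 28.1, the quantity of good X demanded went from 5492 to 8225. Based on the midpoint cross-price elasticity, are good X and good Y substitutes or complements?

%ΔQ_x = (8225 − 5492)/[(5492+8225)/2] = 2733/6858.5 ≈ 0.3985.
%ΔP_y = (28.1 − 36.62)/[(36.62+28.1)/2] ≈ -0.2633.
E_xy = 0.3985/-0.2633 ≈ -1.513.
E_xy < 0, so the goods are complements.

complements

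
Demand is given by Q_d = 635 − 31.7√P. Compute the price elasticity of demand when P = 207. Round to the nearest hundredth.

At P = 207, Q_d = 178.9164.
dQ_d/dP = −31.7/(2√P) = −31.7/(2·14.3875).
Point elasticity E = (dQ_d/dP)·(P/Q_d) = -1.1017 × 207/178.9164 ≈ -1.27.
|E| > 1, so demand is elastic at this price.

-1.27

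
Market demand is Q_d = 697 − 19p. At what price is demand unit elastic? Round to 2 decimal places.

For linear demand Q_d = a − bp, E = −bp/(a − bp). |E| = 1 ⇒ bp = a − bp ⇒ p = a/(2b).
p = 697/(2·19) ≈ 18.34.

18.34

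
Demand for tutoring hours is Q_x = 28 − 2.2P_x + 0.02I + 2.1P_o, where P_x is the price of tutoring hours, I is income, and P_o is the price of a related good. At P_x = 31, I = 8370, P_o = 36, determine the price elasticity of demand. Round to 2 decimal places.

-0.34

At the given point, Q_x = 28 − 2.2(31) + 0.02(8370) + 2.1(36) = 28 − 68.2 + 167.4 + 75.6 = 202.8.
∂Q_x/∂P_x = −2.2, so E_p = (−2.2)·(31/202.8) ≈ -0.34.
|E_p| < 1: demand is inelastic.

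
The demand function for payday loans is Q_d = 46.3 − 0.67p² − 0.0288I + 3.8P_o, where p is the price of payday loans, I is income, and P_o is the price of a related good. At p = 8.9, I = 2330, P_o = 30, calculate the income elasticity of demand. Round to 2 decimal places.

Evaluating quantity at (p, I, P_o) gives Q_d = 46.3 − 0.67(8.9)² − 0.0288(2330) + 3.8(30) = 46.3 − 53.0707 − 67.104 + 114 = 40.1253.
∂Q_d/∂I = −0.0288, so E_I = -0.0288·(2330/40.1253) ≈ -1.67.
E_I < 0: inferior good.

-1.67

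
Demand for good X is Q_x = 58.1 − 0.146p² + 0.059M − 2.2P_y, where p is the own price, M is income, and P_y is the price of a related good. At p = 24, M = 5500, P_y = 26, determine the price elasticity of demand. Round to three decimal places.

First evaluate Q_x: 58.1 − 0.146(24)² + 0.059(5500) − 2.2(26) = 58.1 − 84.096 + 324.5 − 57.2 = 241.304.
∂Q_x/∂p = −2·0.146·p = -7.008, so E_p = -7.008·(24/241.304) ≈ -0.697.
|E_p| < 1: demand is inelastic.

-0.697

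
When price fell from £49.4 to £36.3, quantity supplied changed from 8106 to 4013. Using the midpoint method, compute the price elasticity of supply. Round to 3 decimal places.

2.209

%Δq = (4013 − 8106)/[(8106 + 4013)/2] = -4093/6059.5 ≈ -0.6755.
%Δp = (36.3 − 49.4)/[(49.4 + 36.3)/2] = -13.1/42.85 ≈ -0.3057.
Arc elasticity E = %Δq/%Δp ≈ -0.6755/-0.3057 ≈ 2.209.
|E| > 1: supply is elastic over this range.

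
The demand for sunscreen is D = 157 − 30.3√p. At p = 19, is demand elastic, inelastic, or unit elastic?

elastic

At p = 19, D = 24.9254.
dD/dp = −30.3/(2√p) = −30.3/(2·4.3589).
Point elasticity E = (dD/dp)·(p/D) = -3.4756 × 19/24.9254 ≈ -2.649.
|E| ≈ 2.649 > 1, so demand is elastic.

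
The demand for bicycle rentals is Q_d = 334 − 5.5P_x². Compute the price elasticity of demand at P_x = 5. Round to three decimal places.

At P_x = 5, Q_d = 196.5.
dQ_d/dP_x = −2·5.5·P_x = −55.
Point elasticity E = (dQ_d/dP_x)·(P_x/Q_d) = -55 × 5/196.5 ≈ -1.399.
|E| > 1, so demand is elastic at this price.

-1.399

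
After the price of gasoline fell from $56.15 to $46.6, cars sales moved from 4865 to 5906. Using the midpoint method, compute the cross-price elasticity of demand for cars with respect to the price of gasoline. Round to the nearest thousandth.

-1.040

%ΔQ_x = (5906 − 4865)/[(4865+5906)/2] = 1041/5385.5 ≈ 0.1933.
%ΔP_y = (46.6 − 56.15)/[(56.15+46.6)/2] ≈ -0.1859.
E_xy = 0.1933/-0.1859 ≈ -1.040.
E_xy < 0, so cars and gasoline are complements.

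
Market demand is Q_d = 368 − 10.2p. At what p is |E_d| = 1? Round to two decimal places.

For linear demand Q_d = a − bp, E = −bp/(a − bp). |E| = 1 ⇒ bp = a − bp ⇒ p = a/(2b).
p = 368/(2·10.2) ≈ 18.04.

18.04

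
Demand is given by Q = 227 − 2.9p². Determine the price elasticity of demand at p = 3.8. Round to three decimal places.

-0.452

At p = 3.8, Q = 185.124.
dQ/dp = −2·2.9·p = −22.04.
Point elasticity E = (dQ/dp)·(p/Q) = -22.04 × 3.8/185.124 ≈ -0.452.
|E| < 1, so demand is inelastic at this price.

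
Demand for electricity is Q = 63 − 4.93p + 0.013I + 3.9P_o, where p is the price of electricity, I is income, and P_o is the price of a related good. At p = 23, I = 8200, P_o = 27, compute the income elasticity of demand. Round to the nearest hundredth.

Q = 63 − 4.93(23) + 0.013(8200) + 3.9(27) = 63 − 113.39 + 106.6 + 105.3 = 161.51.
∂Q/∂I = +0.013, so E_I = 0.013·(8200/161.51) ≈ 0.66.
E_I ∈ (0,1): normal good (necessity).

0.66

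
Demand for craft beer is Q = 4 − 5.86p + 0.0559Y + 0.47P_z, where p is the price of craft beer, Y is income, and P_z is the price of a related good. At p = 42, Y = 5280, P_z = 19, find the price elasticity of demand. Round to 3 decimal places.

First evaluate Q: 4 − 5.86(42) + 0.0559(5280) + 0.47(19) = 4 − 246.12 + 295.152 + 8.93 = 61.962.
∂Q/∂p = −5.86, so E_p = (−5.86)·(42/61.962) ≈ -3.972.
|E_p| > 1: demand is elastic.

-3.972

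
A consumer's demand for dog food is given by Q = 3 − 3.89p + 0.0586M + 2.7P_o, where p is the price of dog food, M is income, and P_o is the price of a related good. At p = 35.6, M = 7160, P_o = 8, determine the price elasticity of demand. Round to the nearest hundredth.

-0.45

Q = 3 − 3.89(35.6) + 0.0586(7160) + 2.7(8) = 3 − 138.484 + 419.576 + 21.6 = 305.692.
∂Q/∂p = −3.89, so E_p = (−3.89)·(35.6/305.692) ≈ -0.45.
|E_p| < 1: demand is inelastic.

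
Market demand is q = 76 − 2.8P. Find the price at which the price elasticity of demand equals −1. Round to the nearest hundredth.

13.57

For linear demand q = a − bP, E = −bP/(a − bP). |E| = 1 ⇒ bP = a − bP ⇒ P = a/(2b).
P = 76/(2·2.8) ≈ 13.57.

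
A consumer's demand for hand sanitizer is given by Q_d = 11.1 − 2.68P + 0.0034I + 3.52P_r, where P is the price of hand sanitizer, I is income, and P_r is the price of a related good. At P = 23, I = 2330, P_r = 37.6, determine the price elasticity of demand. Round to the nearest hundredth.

-0.69

Q_d = 11.1 − 2.68(23) + 0.0034(2330) + 3.52(37.6) = 11.1 − 61.64 + 7.922 + 132.352 = 89.734.
∂Q_d/∂P = −2.68, so E_p = (−2.68)·(23/89.734) ≈ -0.69.
|E_p| < 1: demand is inelastic.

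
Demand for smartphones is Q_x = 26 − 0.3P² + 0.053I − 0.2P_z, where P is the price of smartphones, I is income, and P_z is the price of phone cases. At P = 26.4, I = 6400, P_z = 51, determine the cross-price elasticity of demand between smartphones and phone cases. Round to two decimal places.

-0.07

Substituting, Q_x = 26 − 0.3(26.4)² + 0.053(6400) − 0.2(51) = 26 − 209.088 + 339.2 − 10.2 = 145.912.
∂Q_x/∂P_z = −0.2, so E_xy = -0.2·(51/145.912) ≈ -0.07.
E_xy < 0: the goods are complements.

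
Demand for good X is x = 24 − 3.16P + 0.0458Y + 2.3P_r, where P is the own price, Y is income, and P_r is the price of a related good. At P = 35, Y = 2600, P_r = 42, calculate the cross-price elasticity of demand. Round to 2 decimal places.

0.75

First evaluate x: 24 − 3.16(35) + 0.0458(2600) + 2.3(42) = 24 − 110.6 + 119.08 + 96.6 = 129.08.
∂x/∂P_r = +2.3, so E_xy = 2.3·(42/129.08) ≈ 0.75.
E_xy > 0: the goods are substitutes.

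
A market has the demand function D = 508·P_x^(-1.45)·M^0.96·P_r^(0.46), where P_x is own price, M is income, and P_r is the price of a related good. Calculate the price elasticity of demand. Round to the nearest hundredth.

For a Cobb–Douglas (constant-elasticity) form D = A·P_x^α·…, the elasticity with respect to P_x equals the exponent α at every point.
Here the exponent on P_x is -1.45, so the price elasticity of demand is -1.45.

-1.45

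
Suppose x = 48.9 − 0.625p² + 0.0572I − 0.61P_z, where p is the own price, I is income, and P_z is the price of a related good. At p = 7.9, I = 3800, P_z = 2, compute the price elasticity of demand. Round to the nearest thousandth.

At the given point, x = 48.9 − 0.625(7.9)² + 0.0572(3800) − 0.61(2) = 48.9 − 39.0063 + 217.36 − 1.22 = 226.0338.
∂x/∂p = −2·0.625·p = -9.875, so E_p = -9.875·(7.9/226.0338) ≈ -0.345.
|E_p| < 1: demand is inelastic.

-0.345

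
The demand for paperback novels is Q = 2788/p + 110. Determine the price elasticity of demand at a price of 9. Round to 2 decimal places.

-0.74

At p = 9, Q = 419.7778.
dQ/dp = −2788/p² = −34.4198.
Point elasticity E = (dQ/dp)·(p/Q) = -34.4198 × 9/419.7778 ≈ -0.74.
|E| < 1, so demand is inelastic at this price.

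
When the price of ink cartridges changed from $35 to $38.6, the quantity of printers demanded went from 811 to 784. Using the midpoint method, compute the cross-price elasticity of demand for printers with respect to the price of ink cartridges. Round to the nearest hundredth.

%ΔQ_x = (784 − 811)/[(811+784)/2] = -27/797.5 ≈ -0.0339.
%ΔP_y = (38.6 − 35)/[(35+38.6)/2] ≈ 0.0978.
E_xy = -0.0339/0.0978 ≈ -0.35.
E_xy < 0, so printers and ink cartridges are complements.

-0.35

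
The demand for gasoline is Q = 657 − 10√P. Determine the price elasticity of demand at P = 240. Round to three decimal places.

At P = 240, Q = 502.0807.
dQ/dP = −10/(2√P) = −10/(2·15.4919).
Point elasticity E = (dQ/dP)·(P/Q) = -0.3227 × 240/502.0807 ≈ -0.154.
|E| < 1, so demand is inelastic at this price.

-0.154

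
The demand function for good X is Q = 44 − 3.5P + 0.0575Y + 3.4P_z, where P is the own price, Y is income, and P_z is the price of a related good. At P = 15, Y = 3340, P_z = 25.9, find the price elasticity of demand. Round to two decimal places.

At the given point, Q = 44 − 3.5(15) + 0.0575(3340) + 3.4(25.9) = 44 − 52.5 + 192.05 + 88.06 = 271.61.
∂Q/∂P = −3.5, so E_p = (−3.5)·(15/271.61) ≈ -0.19.
|E_p| < 1: demand is inelastic.

-0.19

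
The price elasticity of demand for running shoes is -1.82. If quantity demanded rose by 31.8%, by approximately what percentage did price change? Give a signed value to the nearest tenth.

-17.5

%ΔQ ≈ E × %ΔP ⇒ %ΔP = %ΔQ / E = (31.8%)/(-1.82) ≈ -17.5%.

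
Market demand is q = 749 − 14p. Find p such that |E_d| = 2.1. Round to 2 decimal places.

Set −bp/(a − bp) = −2.1 ⇒ bp = 2.1(a − bp) ⇒ bp(1+2.1) = 2.1·a.
p = 2.1·749/(14·3.1) ≈ 36.24.

36.24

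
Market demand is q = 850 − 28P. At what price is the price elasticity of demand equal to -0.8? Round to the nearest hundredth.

Set −bP/(a − bP) = −0.8 ⇒ bP = 0.8(a − bP) ⇒ bP(1+0.8) = 0.8·a.
P = 0.8·850/(28·1.8) ≈ 13.49.

13.49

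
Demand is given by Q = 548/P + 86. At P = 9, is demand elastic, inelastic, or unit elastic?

inelastic

At P = 9, Q = 146.8889.
dQ/dP = −548/P² = −6.7654.
Point elasticity E = (dQ/dP)·(P/Q) = -6.7654 × 9/146.8889 ≈ -0.415.
|E| ≈ 0.415 < 1, so demand is inelastic.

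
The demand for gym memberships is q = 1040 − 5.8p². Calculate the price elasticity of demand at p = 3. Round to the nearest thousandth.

At p = 3, q = 987.8.
dq/dp = −2·5.8·p = −34.8.
Point elasticity E = (dq/dp)·(p/q) = -34.8 × 3/987.8 ≈ -0.106.
|E| < 1, so demand is inelastic at this price.

-0.106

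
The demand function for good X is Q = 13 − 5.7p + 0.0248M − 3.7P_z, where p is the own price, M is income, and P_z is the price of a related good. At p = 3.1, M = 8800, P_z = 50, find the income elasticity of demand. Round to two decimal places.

7.64

Evaluating quantity at (p, M, P_z) gives Q = 13 − 5.7(3.1) + 0.0248(8800) − 3.7(50) = 13 − 17.67 + 218.24 − 185 = 28.57.
∂Q/∂M = +0.0248, so E_I = 0.0248·(8800/28.57) ≈ 7.64.
E_I > 1: normal good (luxury).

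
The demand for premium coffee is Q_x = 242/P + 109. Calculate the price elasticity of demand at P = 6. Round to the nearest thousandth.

At P = 6, Q_x = 149.3333.
dQ_x/dP = −242/P² = −6.7222.
Point elasticity E = (dQ_x/dP)·(P/Q_x) = -6.7222 × 6/149.3333 ≈ -0.270.
|E| < 1, so demand is inelastic at this price.

-0.270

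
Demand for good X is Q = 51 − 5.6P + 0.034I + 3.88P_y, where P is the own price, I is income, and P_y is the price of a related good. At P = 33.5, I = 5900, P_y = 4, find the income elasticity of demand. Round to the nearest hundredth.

Substituting, Q = 51 − 5.6(33.5) + 0.034(5900) + 3.88(4) = 51 − 187.6 + 200.6 + 15.52 = 79.52.
∂Q/∂I = +0.034, so E_I = 0.034·(5900/79.52) ≈ 2.52.
E_I > 1: normal good (luxury).

2.52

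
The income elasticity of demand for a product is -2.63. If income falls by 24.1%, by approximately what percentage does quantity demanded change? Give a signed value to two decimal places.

63.38

%ΔQ ≈ E × %ΔI = (-2.63) × (-24.1%) ≈ 63.38%.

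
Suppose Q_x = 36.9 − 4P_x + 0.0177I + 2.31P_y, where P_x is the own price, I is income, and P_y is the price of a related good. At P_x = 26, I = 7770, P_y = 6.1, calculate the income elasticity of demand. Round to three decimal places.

1.627

At the given point, Q_x = 36.9 − 4(26) + 0.0177(7770) + 2.31(6.1) = 36.9 − 104 + 137.529 + 14.091 = 84.52.
∂Q_x/∂I = +0.0177, so E_I = 0.0177·(7770/84.52) ≈ 1.627.
E_I > 1: normal good (luxury).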